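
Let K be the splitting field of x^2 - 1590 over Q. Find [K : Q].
[K : Q] = 2

f(x) = x^2 - 1590 factors as (x - √1590)(x + √1590). The splitting field is K = Q(√1590). Since 1590 is squarefree and > 1, it is not a perfect square, so x^2 - 1590 is irreducible over Q and [Q(√1590) : Q] = 2. Hence [K : Q] = 2.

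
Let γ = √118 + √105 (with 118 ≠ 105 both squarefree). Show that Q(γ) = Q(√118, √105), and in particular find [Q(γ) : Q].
[Q(γ) : Q] = 4 (equivalently, Q(γ) = Q(√118, √105))

Obviously Q(γ) ⊆ Q(√118, √105), and [Q(√118, √105):Q] = 4 (since 118, 105 are distinct squarefree integers > 1 with 12390 not a perfect square). To show equality we compute the minimal polynomial of γ. From γ = √118 + √105: γ^2 = 118 + 2√(12390) + 105 = 223 + 2√(12390), so γ^2 - 223 = 2√(12390); squaring, (γ^2 - 223)^2 = 4·12390, i.e. γ^4 - 446γ^2 + 49729 - 49560 = 0, i.e. γ^4 - 446γ^2 + 169 = 0. So γ is a root of x^4 - 446x^2 + 169. This polynomial is irreducible over Q: it has no rational root (each ±√118 ± √105 is irrational), and any factorization into two quadratics over Q would force √(12390) ∈ Q (pairing opposite roots) or √118, √105 ∈ Q (other pairings), all impossible. Hence [Q(γ):Q] = 4 = [Q(√118, √105):Q], so Q(γ) = Q(√118, √105).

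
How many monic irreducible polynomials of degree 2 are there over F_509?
There are 129286 monic irreducible polynomials of degree 2 over F_509

Each element of F_{509^2} that lies in no proper subfield is a root of exactly one monic irreducible of degree 2 over F_509, and each such polynomial has 2 distinct roots in F_{509^2}. By Möbius inversion the count is N_509(2) = (1/2) Σ_{d|2} μ(2/d) · 509^d = (1/2)(μ(2)·509^1 + μ(1)·509^2) = 258572/2 = 129286.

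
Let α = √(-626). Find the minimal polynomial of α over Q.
m_α(x) = x^2 + 626

α satisfies α^2 + 626 = 0, so x^2 + 626 annihilates α. Since d = -626 is squarefree and ≠ 1, it is not a perfect square in Q, so x^2 + 626 has no rational root and is therefore irreducible over Q (a degree-2 polynomial over a field is irreducible iff it has no root). Hence m_α(x) = x^2 + 626.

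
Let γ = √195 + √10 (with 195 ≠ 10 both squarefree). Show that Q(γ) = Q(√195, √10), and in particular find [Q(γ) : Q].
[Q(γ) : Q] = 4 (equivalently, Q(γ) = Q(√195, √10))

Obviously Q(γ) ⊆ Q(√195, √10), and [Q(√195, √10):Q] = 4 (since 195, 10 are distinct squarefree integers > 1 with 1950 not a perfect square). To show equality we compute the minimal polynomial of γ. From γ = √195 + √10: γ^2 = 195 + 2√(1950) + 10 = 205 + 2√(1950), so γ^2 - 205 = 2√(1950); squaring, (γ^2 - 205)^2 = 4·1950, i.e. γ^4 - 410γ^2 + 42025 - 7800 = 0, i.e. γ^4 - 410γ^2 + 34225 = 0. So γ is a root of x^4 - 410x^2 + 34225. This polynomial is irreducible over Q: it has no rational root (each ±√195 ± √10 is irrational), and any factorization into two quadratics over Q would force √(1950) ∈ Q (pairing opposite roots) or √195, √10 ∈ Q (other pairings), all impossible. Hence [Q(γ):Q] = 4 = [Q(√195, √10):Q], so Q(γ) = Q(√195, √10).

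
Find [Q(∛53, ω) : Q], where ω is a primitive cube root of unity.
[Q(∛53, ω) : Q] = 6

[Q(∛53):Q] = 3 (min poly x^3 - 53, irreducible since 53 is not a perfect cube). [Q(ω):Q] = 2 (min poly x^2 + x + 1). Since Q(∛53) ⊂ R and ω ∉ R, we have ω ∉ Q(∛53), so x^2 + x + 1 remains irreducible over Q(∛53) and [Q(∛53, ω) : Q(∛53)] = 2. By the tower law, [Q(∛53, ω) : Q] = 3 · 2 = 6. (In fact Q(∛53, ω) is the splitting field of x^3 - 53 over Q.)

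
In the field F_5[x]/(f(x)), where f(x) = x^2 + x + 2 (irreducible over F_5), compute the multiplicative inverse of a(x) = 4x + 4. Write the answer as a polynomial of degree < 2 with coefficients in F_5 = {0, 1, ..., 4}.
a(x)^(-1) ≡ 3x (mod f(x))

Since f is irreducible over F_5, F_5[x]/(f) is a field and a(x) ≠ 0 has an inverse. Apply the extended Euclidean algorithm to f(x) and a(x) in F_5[x]: f(x) = (4x)·a(x) + (2). The last nonzero remainder is the constant 2 = gcd(f, a) in F_5. Back-substituting through the division chain expresses 2 = s(x)·a(x) + t(x)·f(x) with s(x) ≡ x (mod f), so (x)·a(x) ≡ 2 (mod f). Multiplying by 2^(-1) ≡ 3 in F_5 gives a(x)^(-1) ≡ 3·(x) ≡ 3x (mod f). Check: (4x + 4)·(3x) = 2x^2 + 2x ≡ 1 (mod x^2 + x + 2).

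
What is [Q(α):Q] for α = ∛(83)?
[Q(α):Q] = 3

The minimal polynomial of α is x^3 - 83, irreducible over Q since 83 is not a perfect cube (so x^3 - 83 has no rational root). Hence [Q(α):Q] = deg(m_α) = 3.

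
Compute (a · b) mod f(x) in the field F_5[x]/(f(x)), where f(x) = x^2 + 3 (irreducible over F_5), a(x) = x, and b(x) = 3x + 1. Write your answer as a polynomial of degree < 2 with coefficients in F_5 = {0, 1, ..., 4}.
a · b ≡ x + 1 (mod f(x))

Multiply in F_5[x]: a(x)·b(x) = (x)·(3x + 1) = 3x^2 + x. This has degree ≥ 2, so divide by f(x) over F_5: 3x^2 + x = (3)·(x^2 + 3) + (x + 1). Hence a·b ≡ x + 1 (mod f). (F_5[x]/(f) is a field with 5^2 = 25 elements since f is irreducible of degree 2.)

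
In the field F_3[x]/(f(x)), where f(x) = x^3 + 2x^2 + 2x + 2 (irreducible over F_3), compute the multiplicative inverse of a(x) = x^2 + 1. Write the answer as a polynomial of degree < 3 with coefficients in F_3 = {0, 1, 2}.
a(x)^(-1) ≡ x^2 + 2x + 1 (mod f(x))

Since f is irreducible over F_3, F_3[x]/(f) is a field and a(x) ≠ 0 has an inverse. Apply the extended Euclidean algorithm to f(x) and a(x) in F_3[x]: f(x) = (x + 2)·a(x) + (x);  a(x) = (x)·(x) + (1). The last nonzero remainder is the constant 1 = gcd(f, a) in F_3. Back-substituting through the division chain expresses 1 = s(x)·a(x) + t(x)·f(x) with s(x) ≡ x^2 + 2x + 1 (mod f), so a(x)^(-1) ≡ s(x) = x^2 + 2x + 1 (mod f). Check: (x^2 + 1)·(x^2 + 2x + 1) = x^4 + 2x^3 + 2x^2 + 2x + 1 ≡ 1 (mod x^3 + 2x^2 + 2x + 2).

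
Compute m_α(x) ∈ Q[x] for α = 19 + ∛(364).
m_α(x) = x^3 - 57x^2 + 1083x - 7223

Set β = α - 19 = ∛(364), so β^3 = 364. Then (α - 19)^3 - 364 = 0, i.e. α is a root of g(x) = (x - 19)^3 - 364 = x^3 - 57x^2 + 1083x - 7223. Since g(x) = h(x - 19) where h(x) = x^3 - 364, and h is irreducible over Q (because 364 is not a perfect cube, so h has no rational root, and a monic cubic with no rational root is irreducible), g is also irreducible (irreducibility is preserved under the substitution x → x - 19). Hence m_α(x) = x^3 - 57x^2 + 1083x - 7223.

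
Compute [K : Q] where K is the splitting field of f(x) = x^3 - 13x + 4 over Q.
[K : Q] = 6

By the rational root test, any rational root of the monic integer polynomial f(x) = x^3 - 13x + 4 must be an integer dividing the constant term 4, i.e. one of ±{1, 2, 4}. Evaluating: f(1) = -8, f(-1) = 16, f(2) = -14, f(-2) = 22, f(4) = 16, f(-4) = -8; none is 0, so f has no rational root and is therefore irreducible over Q (a cubic with no linear factor over a field is irreducible). For an irreducible cubic, the Galois group is A_3 or S_3 according as the discriminant disc(f) = -4a^3 - 27b^2 = -4·(-13)^3 - 27·(4)^2 = 8356 is or is not a square in Q. Here disc(f) = 8356 is not a perfect square in Q, so the Galois group of f over Q is not contained in A_3 and must be all of S_3. The splitting field has degree |S_3| = 6 over Q, so [K : Q] = 6.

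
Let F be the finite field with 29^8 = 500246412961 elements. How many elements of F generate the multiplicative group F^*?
There are φ(500246412960) = 114070118400 primitive elements

F_q^* is cyclic of order q - 1 = 500246412960. A cyclic group of order m has exactly φ(m) generators. Here m = 500246412960 = 2^5 · 3 · 5 · 7 · 421 · 353641, so the number of primitive elements is φ(500246412960) = 114070118400.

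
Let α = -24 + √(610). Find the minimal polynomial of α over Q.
m_α(x) = x^2 + 48x - 34

From α + 24 = √(610), squaring gives (α + 24)^2 = 610, i.e. α^2 + 48α + 576 = 610, so α^2 + 48α - 34 = 0. The discriminant of x^2 + 48x - 34 is (48)^2 - 4·(-34) = 2304 + 136 = 2440, and 4·(610) is not a perfect square in Q since 610 is squarefree and ≠ 1. Hence x^2 + 48x - 34 is irreducible over Q and is the minimal polynomial of α.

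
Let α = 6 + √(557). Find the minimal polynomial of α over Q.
m_α(x) = x^2 - 12x - 521

From α - 6 = √(557), squaring gives (α - 6)^2 = 557, i.e. α^2 - 12α + 36 = 557, so α^2 - 12α - 521 = 0. The discriminant of x^2 - 12x - 521 is (-12)^2 - 4·(-521) = 144 + 2084 = 2228, and 4·(557) is not a perfect square in Q since 557 is squarefree and ≠ 1. Hence x^2 - 12x - 521 is irreducible over Q and is the minimal polynomial of α.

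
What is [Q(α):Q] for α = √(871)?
[Q(α):Q] = 2

[Q(α):Q] equals the degree of the minimal polynomial of α. Here α^2 = 871 and x^2 - 871 is irreducible (d = 871 is squarefree, ≠ 1, hence not a square), so deg(m_α) = 2. Thus [Q(α):Q] = 2.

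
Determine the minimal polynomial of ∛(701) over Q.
m_α(x) = x^3 - 701

α satisfies α^3 = 701, so x^3 - 701 annihilates α. By the rational root test, a rational root p/q (in lowest terms) of x^3 - 701 would satisfy p^3 = 701 q^3, forcing q = 1 and p^3 = 701; but 701 is not a perfect cube, contradiction. A monic cubic over Q with no rational root is irreducible (any nontrivial factorization would include a linear factor). Hence x^3 - 701 is the minimal polynomial of α, and in particular [Q(α):Q] = 3.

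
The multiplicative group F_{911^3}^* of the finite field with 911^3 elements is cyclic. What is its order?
|F_{911^3}^*| = 756058030

F_{911^3} has 911^3 = 756058031 elements; its multiplicative group consists of all nonzero elements, so |F_{911^3}^*| = 756058031 - 1 = 756058030. (It is cyclic since any finite subgroup of the multiplicative group of a field is cyclic.)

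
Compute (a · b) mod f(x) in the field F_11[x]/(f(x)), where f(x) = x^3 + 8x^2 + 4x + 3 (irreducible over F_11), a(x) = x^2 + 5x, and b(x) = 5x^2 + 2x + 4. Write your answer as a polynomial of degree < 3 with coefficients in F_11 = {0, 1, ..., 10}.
a · b ≡ 10x^2 + 2x + 6 (mod f(x))

Multiply in F_11[x]: a(x)·b(x) = (x^2 + 5x)·(5x^2 + 2x + 4) = 5x^4 + 5x^3 + 3x^2 + 9x. This has degree ≥ 3, so divide by f(x) over F_11: 5x^4 + 5x^3 + 3x^2 + 9x = (5x + 9)·(x^3 + 8x^2 + 4x + 3) + (10x^2 + 2x + 6). Hence a·b ≡ 10x^2 + 2x + 6 (mod f). (F_11[x]/(f) is a field with 11^3 = 1331 elements since f is irreducible of degree 3.)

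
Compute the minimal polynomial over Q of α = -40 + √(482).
m_α(x) = x^2 + 80x + 1118

From α + 40 = √(482), squaring gives (α + 40)^2 = 482, i.e. α^2 + 80α + 1600 = 482, so α^2 + 80α + 1118 = 0. The discriminant of x^2 + 80x + 1118 is (80)^2 - 4·(1118) = 6400 - 4472 = 1928, and 4·(482) is not a perfect square in Q since 482 is squarefree and ≠ 1. Hence x^2 + 80x + 1118 is irreducible over Q and is the minimal polynomial of α.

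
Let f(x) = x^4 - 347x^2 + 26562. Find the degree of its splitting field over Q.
[K : Q] = 4

Solving the quadratic in x^2: x^2 = (347 ± √(347^2 - 4·26562))/2 = (347 ± √14161)/2 = (347 ± 119)/2, giving x^2 = 233 or x^2 = 114. So f(x) = (x^2 - 233)(x^2 - 114) and the roots of f are ±√233, ±√114. Hence the splitting field is K = Q(√233, √114). Since 233 and 114 are distinct squarefree integers > 1, their product 26562 is not a perfect square, so √114 ∉ Q(√233). By the tower law [K:Q] = [Q(√233,√114):Q(√233)] · [Q(√233):Q] = 2 · 2 = 4.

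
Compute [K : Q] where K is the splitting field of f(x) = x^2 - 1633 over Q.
[K : Q] = 2

f(x) = x^2 - 1633 factors as (x - √1633)(x + √1633). The splitting field is K = Q(√1633). Since 1633 is squarefree and > 1, it is not a perfect square, so x^2 - 1633 is irreducible over Q and [Q(√1633) : Q] = 2. Hence [K : Q] = 2.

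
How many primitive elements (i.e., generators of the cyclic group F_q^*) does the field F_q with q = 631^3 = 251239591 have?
There are φ(251239590) = 57106944 primitive elements

F_q^* is cyclic of order q - 1 = 251239590. A cyclic group of order m has exactly φ(m) generators. Here m = 251239590 = 2 · 3^3 · 5 · 7 · 307 · 433, so the number of primitive elements is φ(251239590) = 57106944.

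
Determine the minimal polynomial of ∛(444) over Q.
m_α(x) = x^3 - 444

α satisfies α^3 = 444, so x^3 - 444 annihilates α. By the rational root test, a rational root p/q (in lowest terms) of x^3 - 444 would satisfy p^3 = 444 q^3, forcing q = 1 and p^3 = 444; but 444 is not a perfect cube, contradiction. A monic cubic over Q with no rational root is irreducible (any nontrivial factorization would include a linear factor). Hence x^3 - 444 is the minimal polynomial of α, and in particular [Q(α):Q] = 3.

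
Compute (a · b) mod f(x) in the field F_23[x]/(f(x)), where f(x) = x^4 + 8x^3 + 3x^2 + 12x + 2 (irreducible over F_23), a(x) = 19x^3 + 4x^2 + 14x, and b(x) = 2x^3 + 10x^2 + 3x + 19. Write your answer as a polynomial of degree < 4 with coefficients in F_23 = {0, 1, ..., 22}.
a · b ≡ 12x^3 + 2x^2 + 14x + 7 (mod f(x))

Multiply in F_23[x]: a(x)·b(x) = (19x^3 + 4x^2 + 14x)·(2x^3 + 10x^2 + 3x + 19) = 15x^6 + 14x^5 + 10x^4 + 7x^3 + 3x^2 + 13x. This has degree ≥ 4, so divide by f(x) over F_23: 15x^6 + 14x^5 + 10x^4 + 7x^3 + 3x^2 + 13x = (15x^2 + 9x + 8)·(x^4 + 8x^3 + 3x^2 + 12x + 2) + (12x^3 + 2x^2 + 14x + 7). Hence a·b ≡ 12x^3 + 2x^2 + 14x + 7 (mod f). (F_23[x]/(f) is a field with 23^4 = 279841 elements since f is irreducible of degree 4.)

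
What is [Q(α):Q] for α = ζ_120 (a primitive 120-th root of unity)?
[Q(α):Q] = 32

The minimal polynomial of ζ_120 over Q is the 120-th cyclotomic polynomial Φ_120(x), which is irreducible over Q and has degree φ(120) = 32. Hence [Q(α):Q] = φ(120) = 32.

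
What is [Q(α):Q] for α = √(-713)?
[Q(α):Q] = 2

[Q(α):Q] equals the degree of the minimal polynomial of α. Here α^2 = -713 and x^2 + 713 is irreducible (d = -713 is squarefree, ≠ 1, hence not a square), so deg(m_α) = 2. Thus [Q(α):Q] = 2.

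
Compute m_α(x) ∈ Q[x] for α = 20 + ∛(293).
m_α(x) = x^3 - 60x^2 + 1200x - 8293

Set β = α - 20 = ∛(293), so β^3 = 293. Then (α - 20)^3 - 293 = 0, i.e. α is a root of g(x) = (x - 20)^3 - 293 = x^3 - 60x^2 + 1200x - 8293. Since g(x) = h(x - 20) where h(x) = x^3 - 293, and h is irreducible over Q (because 293 is not a perfect cube, so h has no rational root, and a monic cubic with no rational root is irreducible), g is also irreducible (irreducibility is preserved under the substitution x → x - 20). Hence m_α(x) = x^3 - 60x^2 + 1200x - 8293.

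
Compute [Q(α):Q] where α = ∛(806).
[Q(α):Q] = 3

The minimal polynomial of α is x^3 - 806, irreducible over Q since 806 is not a perfect cube (so x^3 - 806 has no rational root). Hence [Q(α):Q] = deg(m_α) = 3.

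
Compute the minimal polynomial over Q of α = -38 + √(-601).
m_α(x) = x^2 + 76x + 2045

From α + 38 = √(-601), squaring gives (α + 38)^2 = -601, i.e. α^2 + 76α + 1444 = -601, so α^2 + 76α + 2045 = 0. The discriminant of x^2 + 76x + 2045 is (76)^2 - 4·(2045) = 5776 - 8180 = -2404, and 4·(-601) is not a perfect square in Q since -601 is squarefree and ≠ 1. Hence x^2 + 76x + 2045 is irreducible over Q and is the minimal polynomial of α.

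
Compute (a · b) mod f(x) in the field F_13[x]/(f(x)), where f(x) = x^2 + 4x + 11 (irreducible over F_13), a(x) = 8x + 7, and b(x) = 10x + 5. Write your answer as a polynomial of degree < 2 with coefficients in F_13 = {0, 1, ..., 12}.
a · b ≡ 11x (mod f(x))

Multiply in F_13[x]: a(x)·b(x) = (8x + 7)·(10x + 5) = 2x^2 + 6x + 9. This has degree ≥ 2, so divide by f(x) over F_13: 2x^2 + 6x + 9 = (2)·(x^2 + 4x + 11) + (11x). Hence a·b ≡ 11x (mod f). (F_13[x]/(f) is a field with 13^2 = 169 elements since f is irreducible of degree 2.)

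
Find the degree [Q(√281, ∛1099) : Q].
[Q(√281, ∛1099) : Q] = 6

Let L = Q(√281, ∛1099). Since Q(√281) ⊂ L and [Q(√281):Q] = 2, the tower law gives 2 | [L:Q]. Likewise Q(∛1099) ⊂ L with [Q(∛1099):Q] = 3 (because 1099 is not a perfect cube), so 3 | [L:Q]. As gcd(2,3) = 1, [L:Q] is divisible by 6. Conversely L is generated over Q by √281 and ∛1099, so [L:Q] ≤ 2·3 = 6. Therefore [Q(√281, ∛1099) : Q] = 6.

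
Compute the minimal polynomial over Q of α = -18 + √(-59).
m_α(x) = x^2 + 36x + 383

From α + 18 = √(-59), squaring gives (α + 18)^2 = -59, i.e. α^2 + 36α + 324 = -59, so α^2 + 36α + 383 = 0. The discriminant of x^2 + 36x + 383 is (36)^2 - 4·(383) = 1296 - 1532 = -236, and 4·(-59) is not a perfect square in Q since -59 is squarefree and ≠ 1. Hence x^2 + 36x + 383 is irreducible over Q and is the minimal polynomial of α.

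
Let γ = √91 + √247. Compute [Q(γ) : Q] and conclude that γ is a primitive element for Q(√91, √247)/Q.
[Q(γ) : Q] = 4 (equivalently, Q(γ) = Q(√91, √247))

Obviously Q(γ) ⊆ Q(√91, √247), and [Q(√91, √247):Q] = 4 (since 91, 247 are distinct squarefree integers > 1 with 22477 not a perfect square). To show equality we compute the minimal polynomial of γ. From γ = √91 + √247: γ^2 = 91 + 2√(22477) + 247 = 338 + 2√(22477), so γ^2 - 338 = 2√(22477); squaring, (γ^2 - 338)^2 = 4·22477, i.e. γ^4 - 676γ^2 + 114244 - 89908 = 0, i.e. γ^4 - 676γ^2 + 24336 = 0. So γ is a root of x^4 - 676x^2 + 24336. This polynomial is irreducible over Q: it has no rational root (each ±√91 ± √247 is irrational), and any factorization into two quadratics over Q would force √(22477) ∈ Q (pairing opposite roots) or √91, √247 ∈ Q (other pairings), all impossible. Hence [Q(γ):Q] = 4 = [Q(√91, √247):Q], so Q(γ) = Q(√91, √247).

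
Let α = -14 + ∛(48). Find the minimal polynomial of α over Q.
m_α(x) = x^3 + 42x^2 + 588x + 2696

Set β = α + 14 = ∛(48), so β^3 = 48. Then (α + 14)^3 - 48 = 0, i.e. α is a root of g(x) = (x + 14)^3 - 48 = x^3 + 42x^2 + 588x + 2696. Since g(x) = h(x + 14) where h(x) = x^3 - 48, and h is irreducible over Q (because 48 is not a perfect cube, so h has no rational root, and a monic cubic with no rational root is irreducible), g is also irreducible (irreducibility is preserved under the substitution x → x + 14). Hence m_α(x) = x^3 + 42x^2 + 588x + 2696.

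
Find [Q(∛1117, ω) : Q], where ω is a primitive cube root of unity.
[Q(∛1117, ω) : Q] = 6

[Q(∛1117):Q] = 3 (min poly x^3 - 1117, irreducible since 1117 is not a perfect cube). [Q(ω):Q] = 2 (min poly x^2 + x + 1). Since Q(∛1117) ⊂ R and ω ∉ R, we have ω ∉ Q(∛1117), so x^2 + x + 1 remains irreducible over Q(∛1117) and [Q(∛1117, ω) : Q(∛1117)] = 2. By the tower law, [Q(∛1117, ω) : Q] = 3 · 2 = 6. (In fact Q(∛1117, ω) is the splitting field of x^3 - 1117 over Q.)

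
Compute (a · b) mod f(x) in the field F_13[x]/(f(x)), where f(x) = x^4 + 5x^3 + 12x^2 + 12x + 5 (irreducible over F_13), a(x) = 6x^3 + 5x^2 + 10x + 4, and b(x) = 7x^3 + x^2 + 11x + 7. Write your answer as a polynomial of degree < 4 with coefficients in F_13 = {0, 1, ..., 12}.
a · b ≡ 3x^3 + 5x^2 + 11x + 10 (mod f(x))

Multiply in F_13[x]: a(x)·b(x) = (6x^3 + 5x^2 + 10x + 4)·(7x^3 + x^2 + 11x + 7) = 3x^6 + 2x^5 + 11x^4 + 5x^3 + 6x^2 + 10x + 2. This has degree ≥ 4, so divide by f(x) over F_13: 3x^6 + 2x^5 + 11x^4 + 5x^3 + 6x^2 + 10x + 2 = (3x^2 + 1)·(x^4 + 5x^3 + 12x^2 + 12x + 5) + (3x^3 + 5x^2 + 11x + 10). Hence a·b ≡ 3x^3 + 5x^2 + 11x + 10 (mod f). (F_13[x]/(f) is a field with 13^4 = 28561 elements since f is irreducible of degree 4.)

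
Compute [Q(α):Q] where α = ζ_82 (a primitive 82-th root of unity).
[Q(α):Q] = 40

The minimal polynomial of ζ_82 over Q is the 82-th cyclotomic polynomial Φ_82(x), which is irreducible over Q and has degree φ(82) = 40. Hence [Q(α):Q] = φ(82) = 40.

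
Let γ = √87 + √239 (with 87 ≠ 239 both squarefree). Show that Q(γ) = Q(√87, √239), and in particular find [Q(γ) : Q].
[Q(γ) : Q] = 4 (equivalently, Q(γ) = Q(√87, √239))

Obviously Q(γ) ⊆ Q(√87, √239), and [Q(√87, √239):Q] = 4 (since 87, 239 are distinct squarefree integers > 1 with 20793 not a perfect square). To show equality we compute the minimal polynomial of γ. From γ = √87 + √239: γ^2 = 87 + 2√(20793) + 239 = 326 + 2√(20793), so γ^2 - 326 = 2√(20793); squaring, (γ^2 - 326)^2 = 4·20793, i.e. γ^4 - 652γ^2 + 106276 - 83172 = 0, i.e. γ^4 - 652γ^2 + 23104 = 0. So γ is a root of x^4 - 652x^2 + 23104. This polynomial is irreducible over Q: it has no rational root (each ±√87 ± √239 is irrational), and any factorization into two quadratics over Q would force √(20793) ∈ Q (pairing opposite roots) or √87, √239 ∈ Q (other pairings), all impossible. Hence [Q(γ):Q] = 4 = [Q(√87, √239):Q], so Q(γ) = Q(√87, √239).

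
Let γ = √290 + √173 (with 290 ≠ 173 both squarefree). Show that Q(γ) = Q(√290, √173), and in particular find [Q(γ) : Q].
[Q(γ) : Q] = 4 (equivalently, Q(γ) = Q(√290, √173))

Obviously Q(γ) ⊆ Q(√290, √173), and [Q(√290, √173):Q] = 4 (since 290, 173 are distinct squarefree integers > 1 with 50170 not a perfect square). To show equality we compute the minimal polynomial of γ. From γ = √290 + √173: γ^2 = 290 + 2√(50170) + 173 = 463 + 2√(50170), so γ^2 - 463 = 2√(50170); squaring, (γ^2 - 463)^2 = 4·50170, i.e. γ^4 - 926γ^2 + 214369 - 200680 = 0, i.e. γ^4 - 926γ^2 + 13689 = 0. So γ is a root of x^4 - 926x^2 + 13689. This polynomial is irreducible over Q: it has no rational root (each ±√290 ± √173 is irrational), and any factorization into two quadratics over Q would force √(50170) ∈ Q (pairing opposite roots) or √290, √173 ∈ Q (other pairings), all impossible. Hence [Q(γ):Q] = 4 = [Q(√290, √173):Q], so Q(γ) = Q(√290, √173).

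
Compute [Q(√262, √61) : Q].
[Q(√262, √61) : Q] = 4

[Q(√262):Q] = 2 (min poly x^2 - 262, irreducible since 262 is squarefree > 1). For the top step, suppose √61 ∈ Q(√262), say √61 = c + d√262 with c, d ∈ Q. Squaring: 61 = c^2 + 262d^2 + 2cd√262. Since √262 ∉ Q this forces 2cd = 0. If d = 0 then √61 = c ∈ Q, contradicting 61 squarefree > 1. If c = 0 then 61 = 262d^2, so 262·61 = (262d)^2 is a perfect square in Q — but 262·61 = 15982 is not a perfect square (since 262 and 61 are distinct squarefree integers). Contradiction. Hence √61 ∉ Q(√262), so x^2 - 61 stays irreducible over Q(√262) and [Q(√262, √61) : Q(√262)] = 2. By the tower law, [Q(√262, √61) : Q] = 2 · 2 = 4.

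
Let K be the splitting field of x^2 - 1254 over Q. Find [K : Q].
[K : Q] = 2

f(x) = x^2 - 1254 factors as (x - √1254)(x + √1254). The splitting field is K = Q(√1254). Since 1254 is squarefree and > 1, it is not a perfect square, so x^2 - 1254 is irreducible over Q and [Q(√1254) : Q] = 2. Hence [K : Q] = 2.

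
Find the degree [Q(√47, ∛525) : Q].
[Q(√47, ∛525) : Q] = 6

Let L = Q(√47, ∛525). Since Q(√47) ⊂ L and [Q(√47):Q] = 2, the tower law gives 2 | [L:Q]. Likewise Q(∛525) ⊂ L with [Q(∛525):Q] = 3 (because 525 is not a perfect cube), so 3 | [L:Q]. As gcd(2,3) = 1, [L:Q] is divisible by 6. Conversely L is generated over Q by √47 and ∛525, so [L:Q] ≤ 2·3 = 6. Therefore [Q(√47, ∛525) : Q] = 6.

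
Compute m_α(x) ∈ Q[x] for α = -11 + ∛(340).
m_α(x) = x^3 + 33x^2 + 363x + 991

Set β = α + 11 = ∛(340), so β^3 = 340. Then (α + 11)^3 - 340 = 0, i.e. α is a root of g(x) = (x + 11)^3 - 340 = x^3 + 33x^2 + 363x + 991. Since g(x) = h(x + 11) where h(x) = x^3 - 340, and h is irreducible over Q (because 340 is not a perfect cube, so h has no rational root, and a monic cubic with no rational root is irreducible), g is also irreducible (irreducibility is preserved under the substitution x → x + 11). Hence m_α(x) = x^3 + 33x^2 + 363x + 991.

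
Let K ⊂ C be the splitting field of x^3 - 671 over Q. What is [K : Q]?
[K : Q] = 6

The roots of x^3 - 671 are ∛671, ω∛671, ω^2∛671 where ω = e^(2πi/3) is a primitive cube root of unity, so K = Q(∛671, ω). Now [Q(∛671):Q] = 3 (since 671 is not a perfect cube, x^3 - 671 is irreducible) and [Q(ω):Q] = 2. Both 2 and 3 divide [K:Q], and [K:Q] ≤ 3·2 = 6, so [K:Q] = 6. (Equivalently: Q(∛671) ⊂ R but ω ∉ R, so [K : Q(∛671)] = 2.)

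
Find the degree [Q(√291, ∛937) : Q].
[Q(√291, ∛937) : Q] = 6

Let L = Q(√291, ∛937). Since Q(√291) ⊂ L and [Q(√291):Q] = 2, the tower law gives 2 | [L:Q]. Likewise Q(∛937) ⊂ L with [Q(∛937):Q] = 3 (because 937 is not a perfect cube), so 3 | [L:Q]. As gcd(2,3) = 1, [L:Q] is divisible by 6. Conversely L is generated over Q by √291 and ∛937, so [L:Q] ≤ 2·3 = 6. Therefore [Q(√291, ∛937) : Q] = 6.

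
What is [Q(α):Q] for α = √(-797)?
[Q(α):Q] = 2

[Q(α):Q] equals the degree of the minimal polynomial of α. Here α^2 = -797 and x^2 + 797 is irreducible (d = -797 is squarefree, ≠ 1, hence not a square), so deg(m_α) = 2. Thus [Q(α):Q] = 2.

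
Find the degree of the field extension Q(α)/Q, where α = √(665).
[Q(α):Q] = 2

[Q(α):Q] equals the degree of the minimal polynomial of α. Here α^2 = 665 and x^2 - 665 is irreducible (d = 665 is squarefree, ≠ 1, hence not a square), so deg(m_α) = 2. Thus [Q(α):Q] = 2.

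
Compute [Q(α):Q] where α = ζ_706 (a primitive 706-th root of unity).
[Q(α):Q] = 352

The minimal polynomial of ζ_706 over Q is the 706-th cyclotomic polynomial Φ_706(x), which is irreducible over Q and has degree φ(706) = 352. Hence [Q(α):Q] = φ(706) = 352.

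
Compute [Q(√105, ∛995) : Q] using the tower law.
[Q(√105, ∛995) : Q] = 6

Let L = Q(√105, ∛995). Since Q(√105) ⊂ L and [Q(√105):Q] = 2, the tower law gives 2 | [L:Q]. Likewise Q(∛995) ⊂ L with [Q(∛995):Q] = 3 (because 995 is not a perfect cube), so 3 | [L:Q]. As gcd(2,3) = 1, [L:Q] is divisible by 6. Conversely L is generated over Q by √105 and ∛995, so [L:Q] ≤ 2·3 = 6. Therefore [Q(√105, ∛995) : Q] = 6.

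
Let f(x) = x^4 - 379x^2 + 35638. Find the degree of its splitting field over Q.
[K : Q] = 4

Solving the quadratic in x^2: x^2 = (379 ± √(379^2 - 4·35638))/2 = (379 ± √1089)/2 = (379 ± 33)/2, giving x^2 = 173 or x^2 = 206. So f(x) = (x^2 - 173)(x^2 - 206) and the roots of f are ±√173, ±√206. Hence the splitting field is K = Q(√173, √206). Since 173 and 206 are distinct squarefree integers > 1, their product 35638 is not a perfect square, so √206 ∉ Q(√173). By the tower law [K:Q] = [Q(√173,√206):Q(√173)] · [Q(√173):Q] = 2 · 2 = 4.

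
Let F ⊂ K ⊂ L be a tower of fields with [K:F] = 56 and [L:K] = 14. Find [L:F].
[L:F] = 784

The tower law says that for any tower of field extensions F ⊂ K ⊂ L with finite degrees, [L:F] = [L:K] · [K:F]. Here this gives [L:F] = 14 · 56 = 784.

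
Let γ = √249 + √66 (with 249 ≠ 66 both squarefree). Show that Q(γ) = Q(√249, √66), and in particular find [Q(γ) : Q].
[Q(γ) : Q] = 4 (equivalently, Q(γ) = Q(√249, √66))

Obviously Q(γ) ⊆ Q(√249, √66), and [Q(√249, √66):Q] = 4 (since 249, 66 are distinct squarefree integers > 1 with 16434 not a perfect square). To show equality we compute the minimal polynomial of γ. From γ = √249 + √66: γ^2 = 249 + 2√(16434) + 66 = 315 + 2√(16434), so γ^2 - 315 = 2√(16434); squaring, (γ^2 - 315)^2 = 4·16434, i.e. γ^4 - 630γ^2 + 99225 - 65736 = 0, i.e. γ^4 - 630γ^2 + 33489 = 0. So γ is a root of x^4 - 630x^2 + 33489. This polynomial is irreducible over Q: it has no rational root (each ±√249 ± √66 is irrational), and any factorization into two quadratics over Q would force √(16434) ∈ Q (pairing opposite roots) or √249, √66 ∈ Q (other pairings), all impossible. Hence [Q(γ):Q] = 4 = [Q(√249, √66):Q], so Q(γ) = Q(√249, √66).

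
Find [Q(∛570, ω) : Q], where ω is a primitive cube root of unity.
[Q(∛570, ω) : Q] = 6

[Q(∛570):Q] = 3 (min poly x^3 - 570, irreducible since 570 is not a perfect cube). [Q(ω):Q] = 2 (min poly x^2 + x + 1). Since Q(∛570) ⊂ R and ω ∉ R, we have ω ∉ Q(∛570), so x^2 + x + 1 remains irreducible over Q(∛570) and [Q(∛570, ω) : Q(∛570)] = 2. By the tower law, [Q(∛570, ω) : Q] = 3 · 2 = 6. (In fact Q(∛570, ω) is the splitting field of x^3 - 570 over Q.)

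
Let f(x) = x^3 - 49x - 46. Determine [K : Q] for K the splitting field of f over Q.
[K : Q] = 6

By the rational root test, any rational root of the monic integer polynomial f(x) = x^3 - 49x - 46 must be an integer dividing the constant term -46, i.e. one of ±{1, 2, 23, 46}. Evaluating: f(1) = -94, f(-1) = 2, f(2) = -136, f(-2) = 44, f(23) = 10994, f(-23) = -11086, f(46) = 95036, f(-46) = -95128; none is 0, so f has no rational root and is therefore irreducible over Q (a cubic with no linear factor over a field is irreducible). For an irreducible cubic, the Galois group is A_3 or S_3 according as the discriminant disc(f) = -4a^3 - 27b^2 = -4·(-49)^3 - 27·(-46)^2 = 413464 is or is not a square in Q. Here disc(f) = 413464 is not a perfect square in Q, so the Galois group of f over Q is not contained in A_3 and must be all of S_3. The splitting field has degree |S_3| = 6 over Q, so [K : Q] = 6.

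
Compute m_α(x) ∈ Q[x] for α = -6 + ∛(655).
m_α(x) = x^3 + 18x^2 + 108x - 439

Set β = α + 6 = ∛(655), so β^3 = 655. Then (α + 6)^3 - 655 = 0, i.e. α is a root of g(x) = (x + 6)^3 - 655 = x^3 + 18x^2 + 108x - 439. Since g(x) = h(x + 6) where h(x) = x^3 - 655, and h is irreducible over Q (because 655 is not a perfect cube, so h has no rational root, and a monic cubic with no rational root is irreducible), g is also irreducible (irreducibility is preserved under the substitution x → x + 6). Hence m_α(x) = x^3 + 18x^2 + 108x - 439.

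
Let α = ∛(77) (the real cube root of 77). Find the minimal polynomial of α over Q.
m_α(x) = x^3 - 77

α satisfies α^3 = 77, so x^3 - 77 annihilates α. By the rational root test, a rational root p/q (in lowest terms) of x^3 - 77 would satisfy p^3 = 77 q^3, forcing q = 1 and p^3 = 77; but 77 is not a perfect cube, contradiction. A monic cubic over Q with no rational root is irreducible (any nontrivial factorization would include a linear factor). Hence x^3 - 77 is the minimal polynomial of α, and in particular [Q(α):Q] = 3.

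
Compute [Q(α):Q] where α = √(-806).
[Q(α):Q] = 2

[Q(α):Q] equals the degree of the minimal polynomial of α. Here α^2 = -806 and x^2 + 806 is irreducible (d = -806 is squarefree, ≠ 1, hence not a square), so deg(m_α) = 2. Thus [Q(α):Q] = 2.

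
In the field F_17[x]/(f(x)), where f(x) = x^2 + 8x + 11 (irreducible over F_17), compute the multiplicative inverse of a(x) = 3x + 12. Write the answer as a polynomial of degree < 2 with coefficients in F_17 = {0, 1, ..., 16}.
a(x)^(-1) ≡ 8x + 15 (mod f(x))

Since f is irreducible over F_17, F_17[x]/(f) is a field and a(x) ≠ 0 has an inverse. Apply the extended Euclidean algorithm to f(x) and a(x) in F_17[x]: f(x) = (6x + 7)·a(x) + (12). The last nonzero remainder is the constant 12 = gcd(f, a) in F_17. Back-substituting through the division chain expresses 12 = s(x)·a(x) + t(x)·f(x) with s(x) ≡ 11x + 10 (mod f), so (11x + 10)·a(x) ≡ 12 (mod f). Multiplying by 12^(-1) ≡ 10 in F_17 gives a(x)^(-1) ≡ 10·(11x + 10) ≡ 8x + 15 (mod f). Check: (3x + 12)·(8x + 15) = 7x^2 + 5x + 10 ≡ 1 (mod x^2 + 8x + 11).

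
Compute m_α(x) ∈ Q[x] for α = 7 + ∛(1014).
m_α(x) = x^3 - 21x^2 + 147x - 1357

Set β = α - 7 = ∛(1014), so β^3 = 1014. Then (α - 7)^3 - 1014 = 0, i.e. α is a root of g(x) = (x - 7)^3 - 1014 = x^3 - 21x^2 + 147x - 1357. Since g(x) = h(x - 7) where h(x) = x^3 - 1014, and h is irreducible over Q (because 1014 is not a perfect cube, so h has no rational root, and a monic cubic with no rational root is irreducible), g is also irreducible (irreducibility is preserved under the substitution x → x - 7). Hence m_α(x) = x^3 - 21x^2 + 147x - 1357.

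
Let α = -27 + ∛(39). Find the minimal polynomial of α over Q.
m_α(x) = x^3 + 81x^2 + 2187x + 19644

Set β = α + 27 = ∛(39), so β^3 = 39. Then (α + 27)^3 - 39 = 0, i.e. α is a root of g(x) = (x + 27)^3 - 39 = x^3 + 81x^2 + 2187x + 19644. Since g(x) = h(x + 27) where h(x) = x^3 - 39, and h is irreducible over Q (because 39 is not a perfect cube, so h has no rational root, and a monic cubic with no rational root is irreducible), g is also irreducible (irreducibility is preserved under the substitution x → x + 27). Hence m_α(x) = x^3 + 81x^2 + 2187x + 19644.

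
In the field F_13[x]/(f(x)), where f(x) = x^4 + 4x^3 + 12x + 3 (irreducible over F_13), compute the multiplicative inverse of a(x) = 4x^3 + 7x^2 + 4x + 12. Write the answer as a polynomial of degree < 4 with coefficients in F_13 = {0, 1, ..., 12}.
a(x)^(-1) ≡ 12x^3 + 12x^2 + 6x + 7 (mod f(x))

Since f is irreducible over F_13, F_13[x]/(f) is a field and a(x) ≠ 0 has an inverse. Apply the extended Euclidean algorithm to f(x) and a(x) in F_13[x]: f(x) = (10x + 3)·a(x) + (4x^2 + 10x + 6);  a(x) = (x + 9)·(4x^2 + 10x + 6) + (12x + 10);  (4x^2 + 10x + 6) = (9x + 2)·(12x + 10) + (12). The last nonzero remainder is the constant 12 = gcd(f, a) in F_13. Back-substituting through the division chain expresses 12 = s(x)·a(x) + t(x)·f(x) with s(x) ≡ x^3 + x^2 + 7x + 6 (mod f), so (x^3 + x^2 + 7x + 6)·a(x) ≡ 12 (mod f). Multiplying by 12^(-1) ≡ 12 in F_13 gives a(x)^(-1) ≡ 12·(x^3 + x^2 + 7x + 6) ≡ 12x^3 + 12x^2 + 6x + 7 (mod f). Check: (4x^3 + 7x^2 + 4x + 12)·(12x^3 + 12x^2 + 6x + 7) = 9x^6 + 2x^5 + 2x^3 + 9x^2 + 9x + 6 ≡ 1 (mod x^4 + 4x^3 + 12x + 3).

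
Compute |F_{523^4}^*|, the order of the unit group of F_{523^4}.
|F_{523^4}^*| = 74818113840

F_{523^4} has 523^4 = 74818113841 elements; its multiplicative group consists of all nonzero elements, so |F_{523^4}^*| = 74818113841 - 1 = 74818113840. (It is cyclic since any finite subgroup of the multiplicative group of a field is cyclic.)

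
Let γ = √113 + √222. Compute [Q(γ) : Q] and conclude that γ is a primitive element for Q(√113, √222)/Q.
[Q(γ) : Q] = 4 (equivalently, Q(γ) = Q(√113, √222))

Obviously Q(γ) ⊆ Q(√113, √222), and [Q(√113, √222):Q] = 4 (since 113, 222 are distinct squarefree integers > 1 with 25086 not a perfect square). To show equality we compute the minimal polynomial of γ. From γ = √113 + √222: γ^2 = 113 + 2√(25086) + 222 = 335 + 2√(25086), so γ^2 - 335 = 2√(25086); squaring, (γ^2 - 335)^2 = 4·25086, i.e. γ^4 - 670γ^2 + 112225 - 100344 = 0, i.e. γ^4 - 670γ^2 + 11881 = 0. So γ is a root of x^4 - 670x^2 + 11881. This polynomial is irreducible over Q: it has no rational root (each ±√113 ± √222 is irrational), and any factorization into two quadratics over Q would force √(25086) ∈ Q (pairing opposite roots) or √113, √222 ∈ Q (other pairings), all impossible. Hence [Q(γ):Q] = 4 = [Q(√113, √222):Q], so Q(γ) = Q(√113, √222).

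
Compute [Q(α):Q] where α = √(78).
[Q(α):Q] = 2

[Q(α):Q] equals the degree of the minimal polynomial of α. Here α^2 = 78 and x^2 - 78 is irreducible (d = 78 is squarefree, ≠ 1, hence not a square), so deg(m_α) = 2. Thus [Q(α):Q] = 2.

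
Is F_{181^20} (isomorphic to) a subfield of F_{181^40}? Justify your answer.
Yes: F_{181^20} is a subfield of F_{181^40}

F_{p^m} embeds in F_{p^n} iff m | n (since F_{p^n} is the splitting field of x^(p^n) - x, and F_{p^m} ⊂ F_{p^n} forces p^n to be a power of p^m, i.e. m | n; conversely if m | n then every root of x^(p^m) - x is a root of x^(p^n) - x). Here 20 | 40 (since 40 = 2·20), so F_{181^20} is a subfield of F_{181^40}, and [F_{181^40} : F_{181^20}] = 40/20 = 2.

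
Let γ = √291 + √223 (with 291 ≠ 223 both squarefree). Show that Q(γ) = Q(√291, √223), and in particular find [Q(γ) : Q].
[Q(γ) : Q] = 4 (equivalently, Q(γ) = Q(√291, √223))

Obviously Q(γ) ⊆ Q(√291, √223), and [Q(√291, √223):Q] = 4 (since 291, 223 are distinct squarefree integers > 1 with 64893 not a perfect square). To show equality we compute the minimal polynomial of γ. From γ = √291 + √223: γ^2 = 291 + 2√(64893) + 223 = 514 + 2√(64893), so γ^2 - 514 = 2√(64893); squaring, (γ^2 - 514)^2 = 4·64893, i.e. γ^4 - 1028γ^2 + 264196 - 259572 = 0, i.e. γ^4 - 1028γ^2 + 4624 = 0. So γ is a root of x^4 - 1028x^2 + 4624. This polynomial is irreducible over Q: it has no rational root (each ±√291 ± √223 is irrational), and any factorization into two quadratics over Q would force √(64893) ∈ Q (pairing opposite roots) or √291, √223 ∈ Q (other pairings), all impossible. Hence [Q(γ):Q] = 4 = [Q(√291, √223):Q], so Q(γ) = Q(√291, √223).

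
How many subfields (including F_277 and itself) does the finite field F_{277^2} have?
F_{277^2} has 2 subfields

The subfields of F_{p^n} are exactly the fields F_{p^d} for d | n (each is the fixed field of the unique index-d subgroup of Gal(F_{p^n}/F_p) ≅ Z/nZ). The divisors of n = 2 are {1, 2}, giving 2 subfields: F_{277^1}, F_{277^2}.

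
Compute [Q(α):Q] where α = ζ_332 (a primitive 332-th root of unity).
[Q(α):Q] = 164

The minimal polynomial of ζ_332 over Q is the 332-th cyclotomic polynomial Φ_332(x), which is irreducible over Q and has degree φ(332) = 164. Hence [Q(α):Q] = φ(332) = 164.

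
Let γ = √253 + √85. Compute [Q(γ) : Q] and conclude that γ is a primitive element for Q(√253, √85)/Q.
[Q(γ) : Q] = 4 (equivalently, Q(γ) = Q(√253, √85))

Obviously Q(γ) ⊆ Q(√253, √85), and [Q(√253, √85):Q] = 4 (since 253, 85 are distinct squarefree integers > 1 with 21505 not a perfect square). To show equality we compute the minimal polynomial of γ. From γ = √253 + √85: γ^2 = 253 + 2√(21505) + 85 = 338 + 2√(21505), so γ^2 - 338 = 2√(21505); squaring, (γ^2 - 338)^2 = 4·21505, i.e. γ^4 - 676γ^2 + 114244 - 86020 = 0, i.e. γ^4 - 676γ^2 + 28224 = 0. So γ is a root of x^4 - 676x^2 + 28224. This polynomial is irreducible over Q: it has no rational root (each ±√253 ± √85 is irrational), and any factorization into two quadratics over Q would force √(21505) ∈ Q (pairing opposite roots) or √253, √85 ∈ Q (other pairings), all impossible. Hence [Q(γ):Q] = 4 = [Q(√253, √85):Q], so Q(γ) = Q(√253, √85).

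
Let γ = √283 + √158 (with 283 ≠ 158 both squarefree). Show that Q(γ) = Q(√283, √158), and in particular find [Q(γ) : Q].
[Q(γ) : Q] = 4 (equivalently, Q(γ) = Q(√283, √158))

Obviously Q(γ) ⊆ Q(√283, √158), and [Q(√283, √158):Q] = 4 (since 283, 158 are distinct squarefree integers > 1 with 44714 not a perfect square). To show equality we compute the minimal polynomial of γ. From γ = √283 + √158: γ^2 = 283 + 2√(44714) + 158 = 441 + 2√(44714), so γ^2 - 441 = 2√(44714); squaring, (γ^2 - 441)^2 = 4·44714, i.e. γ^4 - 882γ^2 + 194481 - 178856 = 0, i.e. γ^4 - 882γ^2 + 15625 = 0. So γ is a root of x^4 - 882x^2 + 15625. This polynomial is irreducible over Q: it has no rational root (each ±√283 ± √158 is irrational), and any factorization into two quadratics over Q would force √(44714) ∈ Q (pairing opposite roots) or √283, √158 ∈ Q (other pairings), all impossible. Hence [Q(γ):Q] = 4 = [Q(√283, √158):Q], so Q(γ) = Q(√283, √158).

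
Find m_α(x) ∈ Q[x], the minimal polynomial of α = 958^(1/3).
m_α(x) = x^3 - 958

α satisfies α^3 = 958, so x^3 - 958 annihilates α. By the rational root test, a rational root p/q (in lowest terms) of x^3 - 958 would satisfy p^3 = 958 q^3, forcing q = 1 and p^3 = 958; but 958 is not a perfect cube, contradiction. A monic cubic over Q with no rational root is irreducible (any nontrivial factorization would include a linear factor). Hence x^3 - 958 is the minimal polynomial of α, and in particular [Q(α):Q] = 3.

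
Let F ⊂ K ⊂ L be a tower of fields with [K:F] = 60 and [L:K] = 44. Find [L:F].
[L:F] = 2640

The tower law says that for any tower of field extensions F ⊂ K ⊂ L with finite degrees, [L:F] = [L:K] · [K:F]. Here this gives [L:F] = 44 · 60 = 2640.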